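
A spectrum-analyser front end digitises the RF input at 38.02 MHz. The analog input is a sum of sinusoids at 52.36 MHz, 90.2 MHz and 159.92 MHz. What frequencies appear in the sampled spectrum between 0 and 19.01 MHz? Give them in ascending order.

fs/2 = 19.01 MHz.
52.36 MHz mod fs = 14.34 MHz.
14.34 MHz ≤ fs/2 = 19.01 MHz, appears at 14.34 MHz.
90.2 MHz mod fs = 14.16 MHz.
14.16 MHz ≤ fs/2 = 19.01 MHz, appears at 14.16 MHz.
159.92 MHz mod fs = 7.84 MHz.
7.84 MHz ≤ fs/2 = 19.01 MHz, appears at 7.84 MHz.
Distinct values: {7.84 MHz, 14.16 MHz, 14.34 MHz}.

7.84 MHz, 14.16 MHz, 14.34 MHz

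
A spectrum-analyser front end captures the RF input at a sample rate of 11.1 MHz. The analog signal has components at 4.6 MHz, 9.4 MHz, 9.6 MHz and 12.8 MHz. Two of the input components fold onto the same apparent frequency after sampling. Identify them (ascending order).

fs/2 = 5.55 MHz.
4.6 MHz ≤ fs/2 = 5.55 MHz, passes unchanged.
9.4 MHz > fs/2 = 5.55 MHz, folds to fs − 9.4 MHz = 1.7 MHz.
9.6 MHz > fs/2 = 5.55 MHz, folds to fs − 9.6 MHz = 1.5 MHz.
12.8 MHz mod fs = 1.7 MHz.
1.7 MHz ≤ fs/2 = 5.55 MHz, appears at 1.7 MHz.
9.4 MHz and 12.8 MHz both map to 1.7 MHz.

9.4 MHz, 12.8 MHz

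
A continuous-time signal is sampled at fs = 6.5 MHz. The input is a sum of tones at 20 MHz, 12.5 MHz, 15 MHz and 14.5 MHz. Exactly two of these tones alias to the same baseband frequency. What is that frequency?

fs/2 = 3.25 MHz.
20 MHz mod fs = 0.5 MHz.
0.5 MHz ≤ fs/2 = 3.25 MHz, appears at 0.5 MHz.
12.5 MHz mod fs = 6 MHz.
6 MHz > fs/2 = 3.25 MHz, folds to fs − 6 MHz = 0.5 MHz.
15 MHz mod fs = 2 MHz.
2 MHz ≤ fs/2 = 3.25 MHz, appears at 2 MHz.
14.5 MHz mod fs = 1.5 MHz.
1.5 MHz ≤ fs/2 = 3.25 MHz, appears at 1.5 MHz.
12.5 MHz and 20 MHz both map to 0.5 MHz.

0.5 MHz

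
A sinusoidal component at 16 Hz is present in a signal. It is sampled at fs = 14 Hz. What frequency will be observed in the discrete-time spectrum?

16 Hz mod fs = 2 Hz.
2 Hz ≤ fs/2 = 7 Hz, appears at 2 Hz.

2 Hz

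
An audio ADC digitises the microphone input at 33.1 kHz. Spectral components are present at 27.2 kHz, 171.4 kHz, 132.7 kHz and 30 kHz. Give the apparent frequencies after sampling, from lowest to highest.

0.3 kHz, 3.1 kHz, 5.9 kHz

fs/2 = 16.55 kHz.
27.2 kHz > fs/2 = 16.55 kHz, folds to fs − 27.2 kHz = 5.9 kHz.
171.4 kHz mod fs = 5.9 kHz.
5.9 kHz ≤ fs/2 = 16.55 kHz, appears at 5.9 kHz.
132.7 kHz mod fs = 0.3 kHz.
0.3 kHz ≤ fs/2 = 16.55 kHz, appears at 0.3 kHz.
30 kHz > fs/2 = 16.55 kHz, folds to fs − 30 kHz = 3.1 kHz.
Distinct values: {0.3 kHz, 3.1 kHz, 5.9 kHz}.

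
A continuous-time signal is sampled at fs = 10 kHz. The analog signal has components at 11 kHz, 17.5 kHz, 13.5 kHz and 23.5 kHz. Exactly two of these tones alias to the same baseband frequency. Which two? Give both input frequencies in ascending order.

13.5 kHz, 23.5 kHz

fs/2 = 5 kHz.
11 kHz mod fs = 1 kHz.
1 kHz ≤ fs/2 = 5 kHz, appears at 1 kHz.
17.5 kHz mod fs = 7.5 kHz.
7.5 kHz > fs/2 = 5 kHz, folds to fs − 7.5 kHz = 2.5 kHz.
13.5 kHz mod fs = 3.5 kHz.
3.5 kHz ≤ fs/2 = 5 kHz, appears at 3.5 kHz.
23.5 kHz mod fs = 3.5 kHz.
3.5 kHz ≤ fs/2 = 5 kHz, appears at 3.5 kHz.
13.5 kHz and 23.5 kHz both map to 3.5 kHz.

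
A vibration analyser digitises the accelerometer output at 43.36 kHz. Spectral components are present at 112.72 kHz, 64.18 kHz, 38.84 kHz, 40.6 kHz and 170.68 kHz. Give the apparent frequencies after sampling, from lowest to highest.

fs/2 = 21.68 kHz.
112.72 kHz mod fs = 26 kHz.
26 kHz > fs/2 = 21.68 kHz, folds to fs − 26 kHz = 17.36 kHz.
64.18 kHz mod fs = 20.82 kHz.
20.82 kHz ≤ fs/2 = 21.68 kHz, appears at 20.82 kHz.
38.84 kHz > fs/2 = 21.68 kHz, folds to fs − 38.84 kHz = 4.52 kHz.
40.6 kHz > fs/2 = 21.68 kHz, folds to fs − 40.6 kHz = 2.76 kHz.
170.68 kHz mod fs = 40.6 kHz.
40.6 kHz > fs/2 = 21.68 kHz, folds to fs − 40.6 kHz = 2.76 kHz.
Distinct values: {2.76 kHz, 4.52 kHz, 17.36 kHz, 20.82 kHz}.

2.76 kHz, 4.52 kHz, 17.36 kHz, 20.82 kHz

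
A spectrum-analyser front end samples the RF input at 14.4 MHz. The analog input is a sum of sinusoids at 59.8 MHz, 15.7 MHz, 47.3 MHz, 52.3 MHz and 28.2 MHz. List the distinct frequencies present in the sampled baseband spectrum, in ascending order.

fs/2 = 7.2 MHz.
59.8 MHz mod fs = 2.2 MHz.
2.2 MHz ≤ fs/2 = 7.2 MHz, appears at 2.2 MHz.
15.7 MHz mod fs = 1.3 MHz.
1.3 MHz ≤ fs/2 = 7.2 MHz, appears at 1.3 MHz.
47.3 MHz mod fs = 4.1 MHz.
4.1 MHz ≤ fs/2 = 7.2 MHz, appears at 4.1 MHz.
52.3 MHz mod fs = 9.1 MHz.
9.1 MHz > fs/2 = 7.2 MHz, folds to fs − 9.1 MHz = 5.3 MHz.
28.2 MHz mod fs = 13.8 MHz.
13.8 MHz > fs/2 = 7.2 MHz, folds to fs − 13.8 MHz = 0.6 MHz.
Distinct values: {0.6 MHz, 1.3 MHz, 2.2 MHz, 4.1 MHz, 5.3 MHz}.

0.6 MHz, 1.3 MHz, 2.2 MHz, 4.1 MHz, 5.3 MHz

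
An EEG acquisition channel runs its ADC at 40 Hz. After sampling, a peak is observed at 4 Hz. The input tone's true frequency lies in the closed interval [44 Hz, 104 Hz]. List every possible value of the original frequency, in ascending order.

44 Hz, 76 Hz, 84 Hz

Frequencies that alias to 4 Hz are k·fs ± 4 Hz for integer k ≥ 0.
k=0: 4 Hz.
k=1: 36 Hz, 44 Hz.
k=2: 76 Hz, 84 Hz.
k=3: 116 Hz, 124 Hz.
Within [44 Hz, 104 Hz]: 44 Hz, 76 Hz, 84 Hz.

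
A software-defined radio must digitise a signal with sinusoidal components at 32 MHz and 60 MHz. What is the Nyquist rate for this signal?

Highest-frequency component: 60 MHz.
Nyquist rate = 2 × 60 MHz = 120 MHz.

120 MHz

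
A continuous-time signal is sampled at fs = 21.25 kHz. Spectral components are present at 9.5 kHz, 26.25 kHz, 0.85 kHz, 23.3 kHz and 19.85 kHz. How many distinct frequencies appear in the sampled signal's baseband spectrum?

fs/2 = 10.625 kHz.
9.5 kHz ≤ fs/2 = 10.625 kHz, passes unchanged.
26.25 kHz mod fs = 5 kHz.
5 kHz ≤ fs/2 = 10.625 kHz, appears at 5 kHz.
0.85 kHz ≤ fs/2 = 10.625 kHz, passes unchanged.
23.3 kHz mod fs = 2.05 kHz.
2.05 kHz ≤ fs/2 = 10.625 kHz, appears at 2.05 kHz.
19.85 kHz > fs/2 = 10.625 kHz, folds to fs − 19.85 kHz = 1.4 kHz.
Distinct values: {0.85 kHz, 1.4 kHz, 2.05 kHz, 5 kHz, 9.5 kHz} → 5.

5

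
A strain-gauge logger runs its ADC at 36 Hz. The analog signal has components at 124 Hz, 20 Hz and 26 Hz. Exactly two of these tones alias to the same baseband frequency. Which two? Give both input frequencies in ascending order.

20 Hz, 124 Hz

fs/2 = 18 Hz.
124 Hz mod fs = 16 Hz.
16 Hz ≤ fs/2 = 18 Hz, appears at 16 Hz.
20 Hz > fs/2 = 18 Hz, folds to fs − 20 Hz = 16 Hz.
26 Hz > fs/2 = 18 Hz, folds to fs − 26 Hz = 10 Hz.
20 Hz and 124 Hz both map to 16 Hz.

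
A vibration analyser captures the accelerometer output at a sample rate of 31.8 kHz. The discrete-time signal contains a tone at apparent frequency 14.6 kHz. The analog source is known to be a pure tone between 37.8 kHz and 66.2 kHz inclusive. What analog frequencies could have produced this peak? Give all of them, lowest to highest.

46.4 kHz, 49 kHz

Frequencies that alias to 14.6 kHz are k·fs ± 14.6 kHz for integer k ≥ 0.
k=0: 14.6 kHz.
k=1: 17.2 kHz, 46.4 kHz.
k=2: 49 kHz, 78.2 kHz.
k=3: 80.8 kHz, 110 kHz.
Within [37.8 kHz, 66.2 kHz]: 46.4 kHz, 49 kHz.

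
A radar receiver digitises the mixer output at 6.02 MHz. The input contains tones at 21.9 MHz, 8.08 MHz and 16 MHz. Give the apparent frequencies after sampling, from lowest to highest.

2.06 MHz, 2.18 MHz

fs/2 = 3.01 MHz.
21.9 MHz mod fs = 3.84 MHz.
3.84 MHz > fs/2 = 3.01 MHz, folds to fs − 3.84 MHz = 2.18 MHz.
8.08 MHz mod fs = 2.06 MHz.
2.06 MHz ≤ fs/2 = 3.01 MHz, appears at 2.06 MHz.
16 MHz mod fs = 3.96 MHz.
3.96 MHz > fs/2 = 3.01 MHz, folds to fs − 3.96 MHz = 2.06 MHz.
Distinct values: {2.06 MHz, 2.18 MHz}.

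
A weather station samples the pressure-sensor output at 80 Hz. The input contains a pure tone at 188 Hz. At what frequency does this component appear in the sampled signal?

188 Hz mod fs = 28 Hz.
28 Hz ≤ fs/2 = 40 Hz, appears at 28 Hz.

28 Hz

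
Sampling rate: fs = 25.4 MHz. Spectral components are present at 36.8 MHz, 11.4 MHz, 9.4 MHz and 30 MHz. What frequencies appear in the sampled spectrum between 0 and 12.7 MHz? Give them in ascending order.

4.6 MHz, 9.4 MHz, 11.4 MHz

fs/2 = 12.7 MHz.
36.8 MHz mod fs = 11.4 MHz.
11.4 MHz ≤ fs/2 = 12.7 MHz, appears at 11.4 MHz.
11.4 MHz ≤ fs/2 = 12.7 MHz, passes unchanged.
9.4 MHz ≤ fs/2 = 12.7 MHz, passes unchanged.
30 MHz mod fs = 4.6 MHz.
4.6 MHz ≤ fs/2 = 12.7 MHz, appears at 4.6 MHz.
Distinct values: {4.6 MHz, 9.4 MHz, 11.4 MHz}.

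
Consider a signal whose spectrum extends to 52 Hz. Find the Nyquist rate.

104 Hz

Nyquist rate = 2 × 52 Hz = 104 Hz.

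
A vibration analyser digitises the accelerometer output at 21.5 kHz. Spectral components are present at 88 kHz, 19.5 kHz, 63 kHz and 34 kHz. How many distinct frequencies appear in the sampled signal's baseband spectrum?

3

fs/2 = 10.75 kHz.
88 kHz mod fs = 2 kHz.
2 kHz ≤ fs/2 = 10.75 kHz, appears at 2 kHz.
19.5 kHz > fs/2 = 10.75 kHz, folds to fs − 19.5 kHz = 2 kHz.
63 kHz mod fs = 20 kHz.
20 kHz > fs/2 = 10.75 kHz, folds to fs − 20 kHz = 1.5 kHz.
34 kHz mod fs = 12.5 kHz.
12.5 kHz > fs/2 = 10.75 kHz, folds to fs − 12.5 kHz = 9 kHz.
Distinct values: {1.5 kHz, 2 kHz, 9 kHz} → 3.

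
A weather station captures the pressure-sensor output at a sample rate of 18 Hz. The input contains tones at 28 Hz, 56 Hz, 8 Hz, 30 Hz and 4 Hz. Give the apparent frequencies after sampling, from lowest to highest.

fs/2 = 9 Hz.
28 Hz mod fs = 10 Hz.
10 Hz > fs/2 = 9 Hz, folds to fs − 10 Hz = 8 Hz.
56 Hz mod fs = 2 Hz.
2 Hz ≤ fs/2 = 9 Hz, appears at 2 Hz.
8 Hz ≤ fs/2 = 9 Hz, passes unchanged.
30 Hz mod fs = 12 Hz.
12 Hz > fs/2 = 9 Hz, folds to fs − 12 Hz = 6 Hz.
4 Hz ≤ fs/2 = 9 Hz, passes unchanged.
Distinct values: {2 Hz, 4 Hz, 6 Hz, 8 Hz}.

2 Hz, 4 Hz, 6 Hz, 8 Hz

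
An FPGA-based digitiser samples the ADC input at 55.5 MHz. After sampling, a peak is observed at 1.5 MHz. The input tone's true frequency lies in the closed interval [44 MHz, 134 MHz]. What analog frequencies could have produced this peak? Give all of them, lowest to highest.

54 MHz, 57 MHz, 109.5 MHz, 112.5 MHz

Frequencies that alias to 1.5 MHz are k·fs ± 1.5 MHz for integer k ≥ 0.
k=0: 1.5 MHz.
k=1: 54 MHz, 57 MHz.
k=2: 109.5 MHz, 112.5 MHz.
k=3: 165 MHz, 168 MHz.
Within [44 MHz, 134 MHz]: 54 MHz, 57 MHz, 109.5 MHz, 112.5 MHz.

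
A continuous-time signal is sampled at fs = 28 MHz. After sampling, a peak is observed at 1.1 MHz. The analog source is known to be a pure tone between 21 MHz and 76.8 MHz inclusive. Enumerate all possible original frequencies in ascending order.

Frequencies that alias to 1.1 MHz are k·fs ± 1.1 MHz for integer k ≥ 0.
k=0: 1.1 MHz.
k=1: 26.9 MHz, 29.1 MHz.
k=2: 54.9 MHz, 57.1 MHz.
k=3: 82.9 MHz, 85.1 MHz.
Within [21 MHz, 76.8 MHz]: 26.9 MHz, 29.1 MHz, 54.9 MHz, 57.1 MHz.

26.9 MHz, 29.1 MHz, 54.9 MHz, 57.1 MHz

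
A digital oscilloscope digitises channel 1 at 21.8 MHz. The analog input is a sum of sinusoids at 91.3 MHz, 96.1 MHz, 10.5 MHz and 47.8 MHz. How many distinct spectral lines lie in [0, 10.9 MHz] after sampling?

4

fs/2 = 10.9 MHz.
91.3 MHz mod fs = 4.1 MHz.
4.1 MHz ≤ fs/2 = 10.9 MHz, appears at 4.1 MHz.
96.1 MHz mod fs = 8.9 MHz.
8.9 MHz ≤ fs/2 = 10.9 MHz, appears at 8.9 MHz.
10.5 MHz ≤ fs/2 = 10.9 MHz, passes unchanged.
47.8 MHz mod fs = 4.2 MHz.
4.2 MHz ≤ fs/2 = 10.9 MHz, appears at 4.2 MHz.
Distinct values: {4.1 MHz, 4.2 MHz, 8.9 MHz, 10.5 MHz} → 4.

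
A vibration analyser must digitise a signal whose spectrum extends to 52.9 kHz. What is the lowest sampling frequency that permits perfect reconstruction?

Nyquist rate = 2 × 52.9 kHz = 105.8 kHz.

105.8 kHz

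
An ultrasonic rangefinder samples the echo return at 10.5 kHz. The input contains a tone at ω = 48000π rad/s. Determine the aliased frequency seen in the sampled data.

3 kHz

ω = 48000π rad/s → f = ω/(2π) = 24000 Hz = 24 kHz.
24 kHz mod fs = 3 kHz.
3 kHz ≤ fs/2 = 5.25 kHz, appears at 3 kHz.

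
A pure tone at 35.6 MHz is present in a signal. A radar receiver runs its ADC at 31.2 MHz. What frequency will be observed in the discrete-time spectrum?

4.4 MHz

35.6 MHz mod fs = 4.4 MHz.
4.4 MHz ≤ fs/2 = 15.6 MHz, appears at 4.4 MHz.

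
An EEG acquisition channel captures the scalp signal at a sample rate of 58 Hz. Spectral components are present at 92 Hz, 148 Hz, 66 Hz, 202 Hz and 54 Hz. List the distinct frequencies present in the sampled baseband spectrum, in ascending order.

4 Hz, 8 Hz, 24 Hz, 26 Hz, 28 Hz

fs/2 = 29 Hz.
92 Hz mod fs = 34 Hz.
34 Hz > fs/2 = 29 Hz, folds to fs − 34 Hz = 24 Hz.
148 Hz mod fs = 32 Hz.
32 Hz > fs/2 = 29 Hz, folds to fs − 32 Hz = 26 Hz.
66 Hz mod fs = 8 Hz.
8 Hz ≤ fs/2 = 29 Hz, appears at 8 Hz.
202 Hz mod fs = 28 Hz.
28 Hz ≤ fs/2 = 29 Hz, appears at 28 Hz.
54 Hz > fs/2 = 29 Hz, folds to fs − 54 Hz = 4 Hz.
Distinct values: {4 Hz, 8 Hz, 24 Hz, 26 Hz, 28 Hz}.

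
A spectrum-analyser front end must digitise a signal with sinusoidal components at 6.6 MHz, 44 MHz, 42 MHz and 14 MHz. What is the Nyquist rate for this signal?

Highest-frequency component: 44 MHz.
Nyquist rate = 2 × 44 MHz = 88 MHz.

88 MHz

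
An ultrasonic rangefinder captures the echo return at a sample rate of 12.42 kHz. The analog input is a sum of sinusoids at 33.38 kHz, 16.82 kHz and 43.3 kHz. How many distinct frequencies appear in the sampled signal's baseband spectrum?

fs/2 = 6.21 kHz.
33.38 kHz mod fs = 8.54 kHz.
8.54 kHz > fs/2 = 6.21 kHz, folds to fs − 8.54 kHz = 3.88 kHz.
16.82 kHz mod fs = 4.4 kHz.
4.4 kHz ≤ fs/2 = 6.21 kHz, appears at 4.4 kHz.
43.3 kHz mod fs = 6.04 kHz.
6.04 kHz ≤ fs/2 = 6.21 kHz, appears at 6.04 kHz.
Distinct values: {3.88 kHz, 4.4 kHz, 6.04 kHz} → 3.

3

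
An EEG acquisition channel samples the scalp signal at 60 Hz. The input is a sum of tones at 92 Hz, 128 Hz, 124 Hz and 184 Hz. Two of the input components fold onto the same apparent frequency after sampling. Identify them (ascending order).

124 Hz, 184 Hz

fs/2 = 30 Hz.
92 Hz mod fs = 32 Hz.
32 Hz > fs/2 = 30 Hz, folds to fs − 32 Hz = 28 Hz.
128 Hz mod fs = 8 Hz.
8 Hz ≤ fs/2 = 30 Hz, appears at 8 Hz.
124 Hz mod fs = 4 Hz.
4 Hz ≤ fs/2 = 30 Hz, appears at 4 Hz.
184 Hz mod fs = 4 Hz.
4 Hz ≤ fs/2 = 30 Hz, appears at 4 Hz.
124 Hz and 184 Hz both map to 4 Hz.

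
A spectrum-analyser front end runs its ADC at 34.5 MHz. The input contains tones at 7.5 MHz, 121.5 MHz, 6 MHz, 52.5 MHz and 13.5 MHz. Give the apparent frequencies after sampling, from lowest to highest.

fs/2 = 17.25 MHz.
7.5 MHz ≤ fs/2 = 17.25 MHz, passes unchanged.
121.5 MHz mod fs = 18 MHz.
18 MHz > fs/2 = 17.25 MHz, folds to fs − 18 MHz = 16.5 MHz.
6 MHz ≤ fs/2 = 17.25 MHz, passes unchanged.
52.5 MHz mod fs = 18 MHz.
18 MHz > fs/2 = 17.25 MHz, folds to fs − 18 MHz = 16.5 MHz.
13.5 MHz ≤ fs/2 = 17.25 MHz, passes unchanged.
Distinct values: {6 MHz, 7.5 MHz, 13.5 MHz, 16.5 MHz}.

6 MHz, 7.5 MHz, 13.5 MHz, 16.5 MHz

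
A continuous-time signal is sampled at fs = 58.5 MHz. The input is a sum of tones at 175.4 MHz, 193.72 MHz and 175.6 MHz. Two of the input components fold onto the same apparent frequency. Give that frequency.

fs/2 = 29.25 MHz.
175.4 MHz mod fs = 58.4 MHz.
58.4 MHz > fs/2 = 29.25 MHz, folds to fs − 58.4 MHz = 0.1 MHz.
193.72 MHz mod fs = 18.22 MHz.
18.22 MHz ≤ fs/2 = 29.25 MHz, appears at 18.22 MHz.
175.6 MHz mod fs = 0.1 MHz.
0.1 MHz ≤ fs/2 = 29.25 MHz, appears at 0.1 MHz.
175.4 MHz and 175.6 MHz both map to 0.1 MHz.

0.1 MHz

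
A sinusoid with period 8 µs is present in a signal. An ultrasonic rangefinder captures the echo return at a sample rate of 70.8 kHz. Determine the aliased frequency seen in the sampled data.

T = 8 µs → f = 1/T = 125 kHz.
125 kHz mod fs = 54.2 kHz.
54.2 kHz > fs/2 = 35.4 kHz, folds to fs − 54.2 kHz = 16.6 kHz.

16.6 kHz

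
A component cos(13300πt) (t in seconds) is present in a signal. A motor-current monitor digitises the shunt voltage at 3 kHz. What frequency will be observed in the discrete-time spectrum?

ω = 13300π rad/s → f = ω/(2π) = 6650 Hz = 6.65 kHz.
6.65 kHz mod fs = 0.65 kHz.
0.65 kHz ≤ fs/2 = 1.5 kHz, appears at 0.65 kHz.

0.65 kHz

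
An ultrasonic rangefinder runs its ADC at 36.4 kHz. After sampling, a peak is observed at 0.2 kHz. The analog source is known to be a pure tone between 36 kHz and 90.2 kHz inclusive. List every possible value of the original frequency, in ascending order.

Frequencies that alias to 0.2 kHz are k·fs ± 0.2 kHz for integer k ≥ 0.
k=0: 0.2 kHz.
k=1: 36.2 kHz, 36.6 kHz.
k=2: 72.6 kHz, 73 kHz.
k=3: 109 kHz, 109.4 kHz.
Within [36 kHz, 90.2 kHz]: 36.2 kHz, 36.6 kHz, 72.6 kHz, 73 kHz.

36.2 kHz, 36.6 kHz, 72.6 kHz, 73 kHz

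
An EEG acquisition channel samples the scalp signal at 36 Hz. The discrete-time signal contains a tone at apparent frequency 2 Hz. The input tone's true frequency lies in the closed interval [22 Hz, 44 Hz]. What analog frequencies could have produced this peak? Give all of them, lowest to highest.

Frequencies that alias to 2 Hz are k·fs ± 2 Hz for integer k ≥ 0.
k=0: 2 Hz.
k=1: 34 Hz, 38 Hz.
k=2: 70 Hz, 74 Hz.
Within [22 Hz, 44 Hz]: 34 Hz, 38 Hz.

34 Hz, 38 Hz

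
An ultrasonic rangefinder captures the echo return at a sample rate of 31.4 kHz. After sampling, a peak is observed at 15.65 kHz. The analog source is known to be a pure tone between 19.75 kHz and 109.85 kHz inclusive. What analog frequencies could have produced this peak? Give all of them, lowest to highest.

Frequencies that alias to 15.65 kHz are k·fs ± 15.65 kHz for integer k ≥ 0.
k=0: 15.65 kHz.
k=1: 15.75 kHz, 47.05 kHz.
k=2: 47.15 kHz, 78.45 kHz.
k=3: 78.55 kHz, 109.85 kHz.
k=4: 109.95 kHz, 141.25 kHz.
Within [19.75 kHz, 109.85 kHz]: 47.05 kHz, 47.15 kHz, 78.45 kHz, 78.55 kHz, 109.85 kHz.

47.05 kHz, 47.15 kHz, 78.45 kHz, 78.55 kHz, 109.85 kHz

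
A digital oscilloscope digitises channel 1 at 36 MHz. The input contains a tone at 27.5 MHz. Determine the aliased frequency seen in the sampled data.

27.5 MHz > fs/2 = 18 MHz, folds to fs − 27.5 MHz = 8.5 MHz.

8.5 MHz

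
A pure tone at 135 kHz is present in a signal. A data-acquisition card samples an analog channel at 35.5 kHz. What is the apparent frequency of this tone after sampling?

7 kHz

135 kHz mod fs = 28.5 kHz.
28.5 kHz > fs/2 = 17.75 kHz, folds to fs − 28.5 kHz = 7 kHz.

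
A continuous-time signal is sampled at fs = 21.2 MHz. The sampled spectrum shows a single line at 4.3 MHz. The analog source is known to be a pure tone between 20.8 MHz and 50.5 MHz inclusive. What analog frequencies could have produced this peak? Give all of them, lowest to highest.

25.5 MHz, 38.1 MHz, 46.7 MHz

Frequencies that alias to 4.3 MHz are k·fs ± 4.3 MHz for integer k ≥ 0.
k=0: 4.3 MHz.
k=1: 16.9 MHz, 25.5 MHz.
k=2: 38.1 MHz, 46.7 MHz.
k=3: 59.3 MHz, 67.9 MHz.
Within [20.8 MHz, 50.5 MHz]: 25.5 MHz, 38.1 MHz, 46.7 MHz.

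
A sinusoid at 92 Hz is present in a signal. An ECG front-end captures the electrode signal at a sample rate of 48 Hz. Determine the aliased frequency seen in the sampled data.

92 Hz mod fs = 44 Hz.
44 Hz > fs/2 = 24 Hz, folds to fs − 44 Hz = 4 Hz.

4 Hz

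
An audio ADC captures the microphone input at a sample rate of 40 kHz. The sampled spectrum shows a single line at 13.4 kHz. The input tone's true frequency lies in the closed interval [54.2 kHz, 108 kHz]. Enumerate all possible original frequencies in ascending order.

66.6 kHz, 93.4 kHz, 106.6 kHz

Frequencies that alias to 13.4 kHz are k·fs ± 13.4 kHz for integer k ≥ 0.
k=0: 13.4 kHz.
k=1: 26.6 kHz, 53.4 kHz.
k=2: 66.6 kHz, 93.4 kHz.
k=3: 106.6 kHz, 133.4 kHz.
k=4: 146.6 kHz, 173.4 kHz.
Within [54.2 kHz, 108 kHz]: 66.6 kHz, 93.4 kHz, 106.6 kHz.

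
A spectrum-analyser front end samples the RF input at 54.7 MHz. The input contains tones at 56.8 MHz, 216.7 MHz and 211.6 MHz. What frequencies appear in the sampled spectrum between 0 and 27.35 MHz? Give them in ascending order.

2.1 MHz, 7.2 MHz

fs/2 = 27.35 MHz.
56.8 MHz mod fs = 2.1 MHz.
2.1 MHz ≤ fs/2 = 27.35 MHz, appears at 2.1 MHz.
216.7 MHz mod fs = 52.6 MHz.
52.6 MHz > fs/2 = 27.35 MHz, folds to fs − 52.6 MHz = 2.1 MHz.
211.6 MHz mod fs = 47.5 MHz.
47.5 MHz > fs/2 = 27.35 MHz, folds to fs − 47.5 MHz = 7.2 MHz.
Distinct values: {2.1 MHz, 7.2 MHz}.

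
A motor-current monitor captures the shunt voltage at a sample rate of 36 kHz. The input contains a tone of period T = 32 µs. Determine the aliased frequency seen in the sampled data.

T = 32 µs → f = 1/T = 31.25 kHz.
31.25 kHz > fs/2 = 18 kHz, folds to fs − 31.25 kHz = 4.75 kHz.

4.75 kHz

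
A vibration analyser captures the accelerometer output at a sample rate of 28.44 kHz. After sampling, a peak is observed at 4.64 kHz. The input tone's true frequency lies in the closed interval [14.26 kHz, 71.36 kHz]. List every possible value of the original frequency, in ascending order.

Frequencies that alias to 4.64 kHz are k·fs ± 4.64 kHz for integer k ≥ 0.
k=0: 4.64 kHz.
k=1: 23.8 kHz, 33.08 kHz.
k=2: 52.24 kHz, 61.52 kHz.
k=3: 80.68 kHz, 89.96 kHz.
Within [14.26 kHz, 71.36 kHz]: 23.8 kHz, 33.08 kHz, 52.24 kHz, 61.52 kHz.

23.8 kHz, 33.08 kHz, 52.24 kHz, 61.52 kHz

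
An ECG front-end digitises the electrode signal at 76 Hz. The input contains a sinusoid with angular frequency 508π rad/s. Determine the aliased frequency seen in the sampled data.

26 Hz

ω = 508π rad/s → f = ω/(2π) = 254 Hz.
254 Hz mod fs = 26 Hz.
26 Hz ≤ fs/2 = 38 Hz, appears at 26 Hz.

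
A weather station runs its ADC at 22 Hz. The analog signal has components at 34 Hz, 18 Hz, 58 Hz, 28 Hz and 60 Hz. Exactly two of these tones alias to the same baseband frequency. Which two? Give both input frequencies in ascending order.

fs/2 = 11 Hz.
34 Hz mod fs = 12 Hz.
12 Hz > fs/2 = 11 Hz, folds to fs − 12 Hz = 10 Hz.
18 Hz > fs/2 = 11 Hz, folds to fs − 18 Hz = 4 Hz.
58 Hz mod fs = 14 Hz.
14 Hz > fs/2 = 11 Hz, folds to fs − 14 Hz = 8 Hz.
28 Hz mod fs = 6 Hz.
6 Hz ≤ fs/2 = 11 Hz, appears at 6 Hz.
60 Hz mod fs = 16 Hz.
16 Hz > fs/2 = 11 Hz, folds to fs − 16 Hz = 6 Hz.
28 Hz and 60 Hz both map to 6 Hz.

28 Hz, 60 Hz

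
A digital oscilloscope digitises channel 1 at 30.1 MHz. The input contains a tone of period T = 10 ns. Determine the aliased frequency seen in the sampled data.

T = 10 ns → f = 1/T = 100 MHz.
100 MHz mod fs = 9.7 MHz.
9.7 MHz ≤ fs/2 = 15.05 MHz, appears at 9.7 MHz.

9.7 MHz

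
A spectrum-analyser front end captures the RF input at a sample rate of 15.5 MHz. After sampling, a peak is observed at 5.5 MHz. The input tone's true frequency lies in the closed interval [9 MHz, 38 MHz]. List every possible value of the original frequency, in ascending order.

10 MHz, 21 MHz, 25.5 MHz, 36.5 MHz

Frequencies that alias to 5.5 MHz are k·fs ± 5.5 MHz for integer k ≥ 0.
k=0: 5.5 MHz.
k=1: 10 MHz, 21 MHz.
k=2: 25.5 MHz, 36.5 MHz.
k=3: 41 MHz, 52 MHz.
Within [9 MHz, 38 MHz]: 10 MHz, 21 MHz, 25.5 MHz, 36.5 MHz.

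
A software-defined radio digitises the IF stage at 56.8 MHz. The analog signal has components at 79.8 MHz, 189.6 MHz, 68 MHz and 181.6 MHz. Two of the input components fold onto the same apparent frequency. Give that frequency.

11.2 MHz

fs/2 = 28.4 MHz.
79.8 MHz mod fs = 23 MHz.
23 MHz ≤ fs/2 = 28.4 MHz, appears at 23 MHz.
189.6 MHz mod fs = 19.2 MHz.
19.2 MHz ≤ fs/2 = 28.4 MHz, appears at 19.2 MHz.
68 MHz mod fs = 11.2 MHz.
11.2 MHz ≤ fs/2 = 28.4 MHz, appears at 11.2 MHz.
181.6 MHz mod fs = 11.2 MHz.
11.2 MHz ≤ fs/2 = 28.4 MHz, appears at 11.2 MHz.
68 MHz and 181.6 MHz both map to 11.2 MHz.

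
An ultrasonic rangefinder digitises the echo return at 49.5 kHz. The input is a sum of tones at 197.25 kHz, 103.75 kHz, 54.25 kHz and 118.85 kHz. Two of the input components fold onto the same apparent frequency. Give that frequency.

fs/2 = 24.75 kHz.
197.25 kHz mod fs = 48.75 kHz.
48.75 kHz > fs/2 = 24.75 kHz, folds to fs − 48.75 kHz = 0.75 kHz.
103.75 kHz mod fs = 4.75 kHz.
4.75 kHz ≤ fs/2 = 24.75 kHz, appears at 4.75 kHz.
54.25 kHz mod fs = 4.75 kHz.
4.75 kHz ≤ fs/2 = 24.75 kHz, appears at 4.75 kHz.
118.85 kHz mod fs = 19.85 kHz.
19.85 kHz ≤ fs/2 = 24.75 kHz, appears at 19.85 kHz.
54.25 kHz and 103.75 kHz both map to 4.75 kHz.

4.75 kHz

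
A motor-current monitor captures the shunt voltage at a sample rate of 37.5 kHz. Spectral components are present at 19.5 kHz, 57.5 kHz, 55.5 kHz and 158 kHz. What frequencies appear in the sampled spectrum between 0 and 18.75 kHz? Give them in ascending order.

fs/2 = 18.75 kHz.
19.5 kHz > fs/2 = 18.75 kHz, folds to fs − 19.5 kHz = 18 kHz.
57.5 kHz mod fs = 20 kHz.
20 kHz > fs/2 = 18.75 kHz, folds to fs − 20 kHz = 17.5 kHz.
55.5 kHz mod fs = 18 kHz.
18 kHz ≤ fs/2 = 18.75 kHz, appears at 18 kHz.
158 kHz mod fs = 8 kHz.
8 kHz ≤ fs/2 = 18.75 kHz, appears at 8 kHz.
Distinct values: {8 kHz, 17.5 kHz, 18 kHz}.

8 kHz, 17.5 kHz, 18 kHz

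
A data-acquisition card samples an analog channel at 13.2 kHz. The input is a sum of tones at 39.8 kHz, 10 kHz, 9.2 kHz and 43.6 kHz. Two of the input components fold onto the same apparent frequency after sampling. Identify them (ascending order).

9.2 kHz, 43.6 kHz

fs/2 = 6.6 kHz.
39.8 kHz mod fs = 0.2 kHz.
0.2 kHz ≤ fs/2 = 6.6 kHz, appears at 0.2 kHz.
10 kHz > fs/2 = 6.6 kHz, folds to fs − 10 kHz = 3.2 kHz.
9.2 kHz > fs/2 = 6.6 kHz, folds to fs − 9.2 kHz = 4 kHz.
43.6 kHz mod fs = 4 kHz.
4 kHz ≤ fs/2 = 6.6 kHz, appears at 4 kHz.
9.2 kHz and 43.6 kHz both map to 4 kHz.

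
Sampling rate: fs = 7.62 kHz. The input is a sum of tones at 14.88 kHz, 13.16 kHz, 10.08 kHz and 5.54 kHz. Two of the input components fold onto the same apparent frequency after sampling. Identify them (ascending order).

5.54 kHz, 13.16 kHz

fs/2 = 3.81 kHz.
14.88 kHz mod fs = 7.26 kHz.
7.26 kHz > fs/2 = 3.81 kHz, folds to fs − 7.26 kHz = 0.36 kHz.
13.16 kHz mod fs = 5.54 kHz.
5.54 kHz > fs/2 = 3.81 kHz, folds to fs − 5.54 kHz = 2.08 kHz.
10.08 kHz mod fs = 2.46 kHz.
2.46 kHz ≤ fs/2 = 3.81 kHz, appears at 2.46 kHz.
5.54 kHz > fs/2 = 3.81 kHz, folds to fs − 5.54 kHz = 2.08 kHz.
5.54 kHz and 13.16 kHz both map to 2.08 kHz.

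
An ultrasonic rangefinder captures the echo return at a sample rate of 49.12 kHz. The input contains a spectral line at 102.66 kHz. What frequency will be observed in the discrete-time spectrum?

4.42 kHz

102.66 kHz mod fs = 4.42 kHz.
4.42 kHz ≤ fs/2 = 24.56 kHz, appears at 4.42 kHz.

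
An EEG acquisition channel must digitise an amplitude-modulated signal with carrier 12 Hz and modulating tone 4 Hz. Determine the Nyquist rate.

AM sidebands sit at fc ± fm = 8 Hz and 16 Hz.
Highest-frequency component: 16 Hz.
Nyquist rate = 2 × 16 Hz = 32 Hz.

32 Hz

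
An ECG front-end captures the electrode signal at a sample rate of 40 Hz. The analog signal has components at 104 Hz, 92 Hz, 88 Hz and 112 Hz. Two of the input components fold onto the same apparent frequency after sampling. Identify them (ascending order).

88 Hz, 112 Hz

fs/2 = 20 Hz.
104 Hz mod fs = 24 Hz.
24 Hz > fs/2 = 20 Hz, folds to fs − 24 Hz = 16 Hz.
92 Hz mod fs = 12 Hz.
12 Hz ≤ fs/2 = 20 Hz, appears at 12 Hz.
88 Hz mod fs = 8 Hz.
8 Hz ≤ fs/2 = 20 Hz, appears at 8 Hz.
112 Hz mod fs = 32 Hz.
32 Hz > fs/2 = 20 Hz, folds to fs − 32 Hz = 8 Hz.
88 Hz and 112 Hz both map to 8 Hz.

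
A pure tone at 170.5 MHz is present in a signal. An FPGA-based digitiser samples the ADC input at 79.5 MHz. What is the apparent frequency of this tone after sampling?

170.5 MHz mod fs = 11.5 MHz.
11.5 MHz ≤ fs/2 = 39.75 MHz, appears at 11.5 MHz.

11.5 MHz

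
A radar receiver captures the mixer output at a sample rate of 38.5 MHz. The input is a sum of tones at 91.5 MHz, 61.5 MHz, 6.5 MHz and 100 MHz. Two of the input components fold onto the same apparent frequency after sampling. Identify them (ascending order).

fs/2 = 19.25 MHz.
91.5 MHz mod fs = 14.5 MHz.
14.5 MHz ≤ fs/2 = 19.25 MHz, appears at 14.5 MHz.
61.5 MHz mod fs = 23 MHz.
23 MHz > fs/2 = 19.25 MHz, folds to fs − 23 MHz = 15.5 MHz.
6.5 MHz ≤ fs/2 = 19.25 MHz, passes unchanged.
100 MHz mod fs = 23 MHz.
23 MHz > fs/2 = 19.25 MHz, folds to fs − 23 MHz = 15.5 MHz.
61.5 MHz and 100 MHz both map to 15.5 MHz.

61.5 MHz, 100 MHz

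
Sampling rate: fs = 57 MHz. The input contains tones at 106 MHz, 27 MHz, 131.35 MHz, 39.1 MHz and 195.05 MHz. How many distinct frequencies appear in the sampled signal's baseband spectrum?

5

fs/2 = 28.5 MHz.
106 MHz mod fs = 49 MHz.
49 MHz > fs/2 = 28.5 MHz, folds to fs − 49 MHz = 8 MHz.
27 MHz ≤ fs/2 = 28.5 MHz, passes unchanged.
131.35 MHz mod fs = 17.35 MHz.
17.35 MHz ≤ fs/2 = 28.5 MHz, appears at 17.35 MHz.
39.1 MHz > fs/2 = 28.5 MHz, folds to fs − 39.1 MHz = 17.9 MHz.
195.05 MHz mod fs = 24.05 MHz.
24.05 MHz ≤ fs/2 = 28.5 MHz, appears at 24.05 MHz.
Distinct values: {8 MHz, 17.35 MHz, 17.9 MHz, 24.05 MHz, 27 MHz} → 5.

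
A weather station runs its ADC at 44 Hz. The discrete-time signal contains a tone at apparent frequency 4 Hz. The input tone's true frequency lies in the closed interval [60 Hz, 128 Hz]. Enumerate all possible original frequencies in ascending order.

84 Hz, 92 Hz, 128 Hz

Frequencies that alias to 4 Hz are k·fs ± 4 Hz for integer k ≥ 0.
k=0: 4 Hz.
k=1: 40 Hz, 48 Hz.
k=2: 84 Hz, 92 Hz.
k=3: 128 Hz, 136 Hz.
k=4: 172 Hz, 180 Hz.
Within [60 Hz, 128 Hz]: 84 Hz, 92 Hz, 128 Hz.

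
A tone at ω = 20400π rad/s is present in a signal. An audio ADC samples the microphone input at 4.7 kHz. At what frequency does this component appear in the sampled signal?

ω = 20400π rad/s → f = ω/(2π) = 10200 Hz = 10.2 kHz.
10.2 kHz mod fs = 0.8 kHz.
0.8 kHz ≤ fs/2 = 2.35 kHz, appears at 0.8 kHz.

0.8 kHz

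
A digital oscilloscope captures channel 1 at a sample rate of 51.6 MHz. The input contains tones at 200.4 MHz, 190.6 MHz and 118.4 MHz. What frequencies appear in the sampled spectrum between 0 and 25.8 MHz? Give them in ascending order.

fs/2 = 25.8 MHz.
200.4 MHz mod fs = 45.6 MHz.
45.6 MHz > fs/2 = 25.8 MHz, folds to fs − 45.6 MHz = 6 MHz.
190.6 MHz mod fs = 35.8 MHz.
35.8 MHz > fs/2 = 25.8 MHz, folds to fs − 35.8 MHz = 15.8 MHz.
118.4 MHz mod fs = 15.2 MHz.
15.2 MHz ≤ fs/2 = 25.8 MHz, appears at 15.2 MHz.
Distinct values: {6 MHz, 15.2 MHz, 15.8 MHz}.

6 MHz, 15.2 MHz, 15.8 MHz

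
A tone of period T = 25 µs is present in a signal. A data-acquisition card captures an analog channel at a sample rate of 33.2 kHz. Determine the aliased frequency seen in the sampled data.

6.8 kHz

T = 25 µs → f = 1/T = 40 kHz.
40 kHz mod fs = 6.8 kHz.
6.8 kHz ≤ fs/2 = 16.6 kHz, appears at 6.8 kHz.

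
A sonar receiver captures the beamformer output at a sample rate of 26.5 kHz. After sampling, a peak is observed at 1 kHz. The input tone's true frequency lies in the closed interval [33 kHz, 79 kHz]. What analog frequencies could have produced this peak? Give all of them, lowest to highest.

52 kHz, 54 kHz, 78.5 kHz

Frequencies that alias to 1 kHz are k·fs ± 1 kHz for integer k ≥ 0.
k=0: 1 kHz.
k=1: 25.5 kHz, 27.5 kHz.
k=2: 52 kHz, 54 kHz.
k=3: 78.5 kHz, 80.5 kHz.
k=4: 105 kHz, 107 kHz.
Within [33 kHz, 79 kHz]: 52 kHz, 54 kHz, 78.5 kHz.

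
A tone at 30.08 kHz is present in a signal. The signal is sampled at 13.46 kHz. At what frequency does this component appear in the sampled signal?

30.08 kHz mod fs = 3.16 kHz.
3.16 kHz ≤ fs/2 = 6.73 kHz, appears at 3.16 kHz.

3.16 kHz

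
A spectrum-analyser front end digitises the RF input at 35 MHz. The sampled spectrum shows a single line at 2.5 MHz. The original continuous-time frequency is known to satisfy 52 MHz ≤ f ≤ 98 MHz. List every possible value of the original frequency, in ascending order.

Frequencies that alias to 2.5 MHz are k·fs ± 2.5 MHz for integer k ≥ 0.
k=0: 2.5 MHz.
k=1: 32.5 MHz, 37.5 MHz.
k=2: 67.5 MHz, 72.5 MHz.
k=3: 102.5 MHz, 107.5 MHz.
Within [52 MHz, 98 MHz]: 67.5 MHz, 72.5 MHz.

67.5 MHz, 72.5 MHz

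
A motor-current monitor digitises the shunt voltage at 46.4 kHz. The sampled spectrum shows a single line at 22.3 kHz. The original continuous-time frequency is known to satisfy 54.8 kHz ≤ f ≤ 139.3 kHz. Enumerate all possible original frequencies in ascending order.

Frequencies that alias to 22.3 kHz are k·fs ± 22.3 kHz for integer k ≥ 0.
k=0: 22.3 kHz.
k=1: 24.1 kHz, 68.7 kHz.
k=2: 70.5 kHz, 115.1 kHz.
k=3: 116.9 kHz, 161.5 kHz.
k=4: 163.3 kHz, 207.9 kHz.
Within [54.8 kHz, 139.3 kHz]: 68.7 kHz, 70.5 kHz, 115.1 kHz, 116.9 kHz.

68.7 kHz, 70.5 kHz, 115.1 kHz, 116.9 kHz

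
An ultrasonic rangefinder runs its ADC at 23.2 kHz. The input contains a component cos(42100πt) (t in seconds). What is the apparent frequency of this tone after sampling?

2.15 kHz

ω = 42100π rad/s → f = ω/(2π) = 21050 Hz = 21.05 kHz.
21.05 kHz > fs/2 = 11.6 kHz, folds to fs − 21.05 kHz = 2.15 kHz.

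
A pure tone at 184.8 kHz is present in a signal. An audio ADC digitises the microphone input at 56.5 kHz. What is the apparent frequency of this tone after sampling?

184.8 kHz mod fs = 15.3 kHz.
15.3 kHz ≤ fs/2 = 28.25 kHz, appears at 15.3 kHz.

15.3 kHz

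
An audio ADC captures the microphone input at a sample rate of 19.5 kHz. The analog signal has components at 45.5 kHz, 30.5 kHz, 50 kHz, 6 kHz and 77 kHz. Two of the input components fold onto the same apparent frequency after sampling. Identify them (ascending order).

fs/2 = 9.75 kHz.
45.5 kHz mod fs = 6.5 kHz.
6.5 kHz ≤ fs/2 = 9.75 kHz, appears at 6.5 kHz.
30.5 kHz mod fs = 11 kHz.
11 kHz > fs/2 = 9.75 kHz, folds to fs − 11 kHz = 8.5 kHz.
50 kHz mod fs = 11 kHz.
11 kHz > fs/2 = 9.75 kHz, folds to fs − 11 kHz = 8.5 kHz.
6 kHz ≤ fs/2 = 9.75 kHz, passes unchanged.
77 kHz mod fs = 18.5 kHz.
18.5 kHz > fs/2 = 9.75 kHz, folds to fs − 18.5 kHz = 1 kHz.
30.5 kHz and 50 kHz both map to 8.5 kHz.

30.5 kHz, 50 kHz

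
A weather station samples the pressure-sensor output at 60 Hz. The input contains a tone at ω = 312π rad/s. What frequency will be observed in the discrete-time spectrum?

24 Hz

ω = 312π rad/s → f = ω/(2π) = 156 Hz.
156 Hz mod fs = 36 Hz.
36 Hz > fs/2 = 30 Hz, folds to fs − 36 Hz = 24 Hz.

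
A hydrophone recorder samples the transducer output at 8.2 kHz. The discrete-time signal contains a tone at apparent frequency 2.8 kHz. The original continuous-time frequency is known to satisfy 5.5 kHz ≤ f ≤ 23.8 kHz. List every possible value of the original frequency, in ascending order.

11 kHz, 13.6 kHz, 19.2 kHz, 21.8 kHz

Frequencies that alias to 2.8 kHz are k·fs ± 2.8 kHz for integer k ≥ 0.
k=0: 2.8 kHz.
k=1: 5.4 kHz, 11 kHz.
k=2: 13.6 kHz, 19.2 kHz.
k=3: 21.8 kHz, 27.4 kHz.
k=4: 30 kHz, 35.6 kHz.
Within [5.5 kHz, 23.8 kHz]: 11 kHz, 13.6 kHz, 19.2 kHz, 21.8 kHz.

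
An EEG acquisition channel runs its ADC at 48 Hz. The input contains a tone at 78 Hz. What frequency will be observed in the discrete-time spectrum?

78 Hz mod fs = 30 Hz.
30 Hz > fs/2 = 24 Hz, folds to fs − 30 Hz = 18 Hz.

18 Hz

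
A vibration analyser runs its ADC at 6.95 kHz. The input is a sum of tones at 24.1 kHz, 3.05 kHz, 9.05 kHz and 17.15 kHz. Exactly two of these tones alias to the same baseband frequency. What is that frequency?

3.25 kHz

fs/2 = 3.475 kHz.
24.1 kHz mod fs = 3.25 kHz.
3.25 kHz ≤ fs/2 = 3.475 kHz, appears at 3.25 kHz.
3.05 kHz ≤ fs/2 = 3.475 kHz, passes unchanged.
9.05 kHz mod fs = 2.1 kHz.
2.1 kHz ≤ fs/2 = 3.475 kHz, appears at 2.1 kHz.
17.15 kHz mod fs = 3.25 kHz.
3.25 kHz ≤ fs/2 = 3.475 kHz, appears at 3.25 kHz.
17.15 kHz and 24.1 kHz both map to 3.25 kHz.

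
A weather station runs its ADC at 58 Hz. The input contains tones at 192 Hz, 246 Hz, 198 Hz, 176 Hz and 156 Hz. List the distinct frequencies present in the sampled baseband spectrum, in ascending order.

fs/2 = 29 Hz.
192 Hz mod fs = 18 Hz.
18 Hz ≤ fs/2 = 29 Hz, appears at 18 Hz.
246 Hz mod fs = 14 Hz.
14 Hz ≤ fs/2 = 29 Hz, appears at 14 Hz.
198 Hz mod fs = 24 Hz.
24 Hz ≤ fs/2 = 29 Hz, appears at 24 Hz.
176 Hz mod fs = 2 Hz.
2 Hz ≤ fs/2 = 29 Hz, appears at 2 Hz.
156 Hz mod fs = 40 Hz.
40 Hz > fs/2 = 29 Hz, folds to fs − 40 Hz = 18 Hz.
Distinct values: {2 Hz, 14 Hz, 18 Hz, 24 Hz}.

2 Hz, 14 Hz, 18 Hz, 24 Hz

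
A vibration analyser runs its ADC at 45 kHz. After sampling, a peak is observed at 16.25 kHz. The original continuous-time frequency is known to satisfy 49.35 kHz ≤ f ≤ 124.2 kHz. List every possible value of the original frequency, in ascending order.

61.25 kHz, 73.75 kHz, 106.25 kHz, 118.75 kHz

Frequencies that alias to 16.25 kHz are k·fs ± 16.25 kHz for integer k ≥ 0.
k=0: 16.25 kHz.
k=1: 28.75 kHz, 61.25 kHz.
k=2: 73.75 kHz, 106.25 kHz.
k=3: 118.75 kHz, 151.25 kHz.
k=4: 163.75 kHz, 196.25 kHz.
Within [49.35 kHz, 124.2 kHz]: 61.25 kHz, 73.75 kHz, 106.25 kHz, 118.75 kHz.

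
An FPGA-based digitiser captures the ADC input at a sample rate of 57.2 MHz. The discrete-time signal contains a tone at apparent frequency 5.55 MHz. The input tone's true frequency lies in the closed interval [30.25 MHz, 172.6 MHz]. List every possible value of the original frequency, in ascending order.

51.65 MHz, 62.75 MHz, 108.85 MHz, 119.95 MHz, 166.05 MHz

Frequencies that alias to 5.55 MHz are k·fs ± 5.55 MHz for integer k ≥ 0.
k=0: 5.55 MHz.
k=1: 51.65 MHz, 62.75 MHz.
k=2: 108.85 MHz, 119.95 MHz.
k=3: 166.05 MHz, 177.15 MHz.
k=4: 223.25 MHz, 234.35 MHz.
Within [30.25 MHz, 172.6 MHz]: 51.65 MHz, 62.75 MHz, 108.85 MHz, 119.95 MHz, 166.05 MHz.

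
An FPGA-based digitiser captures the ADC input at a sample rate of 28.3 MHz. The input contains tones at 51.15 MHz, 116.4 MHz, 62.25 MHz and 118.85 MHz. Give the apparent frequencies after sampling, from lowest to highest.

3.2 MHz, 5.45 MHz, 5.65 MHz

fs/2 = 14.15 MHz.
51.15 MHz mod fs = 22.85 MHz.
22.85 MHz > fs/2 = 14.15 MHz, folds to fs − 22.85 MHz = 5.45 MHz.
116.4 MHz mod fs = 3.2 MHz.
3.2 MHz ≤ fs/2 = 14.15 MHz, appears at 3.2 MHz.
62.25 MHz mod fs = 5.65 MHz.
5.65 MHz ≤ fs/2 = 14.15 MHz, appears at 5.65 MHz.
118.85 MHz mod fs = 5.65 MHz.
5.65 MHz ≤ fs/2 = 14.15 MHz, appears at 5.65 MHz.
Distinct values: {3.2 MHz, 5.45 MHz, 5.65 MHz}.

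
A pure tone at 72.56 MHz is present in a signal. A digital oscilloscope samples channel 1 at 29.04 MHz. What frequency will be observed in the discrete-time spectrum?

72.56 MHz mod fs = 14.48 MHz.
14.48 MHz ≤ fs/2 = 14.52 MHz, appears at 14.48 MHz.

14.48 MHz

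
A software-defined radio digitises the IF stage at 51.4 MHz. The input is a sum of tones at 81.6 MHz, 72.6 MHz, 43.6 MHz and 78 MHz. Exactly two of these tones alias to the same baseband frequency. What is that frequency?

21.2 MHz

fs/2 = 25.7 MHz.
81.6 MHz mod fs = 30.2 MHz.
30.2 MHz > fs/2 = 25.7 MHz, folds to fs − 30.2 MHz = 21.2 MHz.
72.6 MHz mod fs = 21.2 MHz.
21.2 MHz ≤ fs/2 = 25.7 MHz, appears at 21.2 MHz.
43.6 MHz > fs/2 = 25.7 MHz, folds to fs − 43.6 MHz = 7.8 MHz.
78 MHz mod fs = 26.6 MHz.
26.6 MHz > fs/2 = 25.7 MHz, folds to fs − 26.6 MHz = 24.8 MHz.
72.6 MHz and 81.6 MHz both map to 21.2 MHz.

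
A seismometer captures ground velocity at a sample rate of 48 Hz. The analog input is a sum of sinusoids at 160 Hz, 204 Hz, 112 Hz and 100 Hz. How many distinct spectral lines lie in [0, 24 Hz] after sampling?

fs/2 = 24 Hz.
160 Hz mod fs = 16 Hz.
16 Hz ≤ fs/2 = 24 Hz, appears at 16 Hz.
204 Hz mod fs = 12 Hz.
12 Hz ≤ fs/2 = 24 Hz, appears at 12 Hz.
112 Hz mod fs = 16 Hz.
16 Hz ≤ fs/2 = 24 Hz, appears at 16 Hz.
100 Hz mod fs = 4 Hz.
4 Hz ≤ fs/2 = 24 Hz, appears at 4 Hz.
Distinct values: {4 Hz, 12 Hz, 16 Hz} → 3.

3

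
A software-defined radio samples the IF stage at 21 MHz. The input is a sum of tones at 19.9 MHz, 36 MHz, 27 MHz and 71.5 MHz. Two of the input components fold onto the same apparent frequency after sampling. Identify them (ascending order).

fs/2 = 10.5 MHz.
19.9 MHz > fs/2 = 10.5 MHz, folds to fs − 19.9 MHz = 1.1 MHz.
36 MHz mod fs = 15 MHz.
15 MHz > fs/2 = 10.5 MHz, folds to fs − 15 MHz = 6 MHz.
27 MHz mod fs = 6 MHz.
6 MHz ≤ fs/2 = 10.5 MHz, appears at 6 MHz.
71.5 MHz mod fs = 8.5 MHz.
8.5 MHz ≤ fs/2 = 10.5 MHz, appears at 8.5 MHz.
27 MHz and 36 MHz both map to 6 MHz.

27 MHz, 36 MHz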